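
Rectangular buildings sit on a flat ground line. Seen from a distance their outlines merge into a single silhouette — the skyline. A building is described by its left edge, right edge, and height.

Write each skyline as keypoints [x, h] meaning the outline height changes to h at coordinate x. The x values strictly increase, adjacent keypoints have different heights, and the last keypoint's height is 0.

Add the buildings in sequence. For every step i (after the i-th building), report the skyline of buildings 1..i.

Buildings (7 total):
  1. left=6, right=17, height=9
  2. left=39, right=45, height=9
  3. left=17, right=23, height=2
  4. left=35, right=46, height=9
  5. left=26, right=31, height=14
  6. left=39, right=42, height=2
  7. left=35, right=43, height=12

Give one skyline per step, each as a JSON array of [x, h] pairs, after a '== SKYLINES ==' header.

== SKYLINES ==
[[6,9],[17,0]]
[[6,9],[17,0],[39,9],[45,0]]
[[6,9],[17,2],[23,0],[39,9],[45,0]]
[[6,9],[17,2],[23,0],[35,9],[46,0]]
[[6,9],[17,2],[23,0],[26,14],[31,0],[35,9],[46,0]]
[[6,9],[17,2],[23,0],[26,14],[31,0],[35,9],[46,0]]
[[6,9],[17,2],[23,0],[26,14],[31,0],[35,12],[43,9],[46,0]]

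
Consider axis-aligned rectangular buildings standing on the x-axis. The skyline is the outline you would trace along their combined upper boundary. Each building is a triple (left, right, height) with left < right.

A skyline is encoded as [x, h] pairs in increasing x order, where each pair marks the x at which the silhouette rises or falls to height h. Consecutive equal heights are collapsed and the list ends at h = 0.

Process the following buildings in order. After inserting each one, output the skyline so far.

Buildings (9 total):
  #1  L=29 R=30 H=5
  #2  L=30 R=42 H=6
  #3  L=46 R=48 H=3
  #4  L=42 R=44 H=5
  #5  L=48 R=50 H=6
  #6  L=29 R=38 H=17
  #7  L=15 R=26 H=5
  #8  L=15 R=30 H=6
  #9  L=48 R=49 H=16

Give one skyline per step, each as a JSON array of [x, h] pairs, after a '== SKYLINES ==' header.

== SKYLINES ==
[[29,5],[30,0]]
[[29,5],[30,6],[42,0]]
[[29,5],[30,6],[42,0],[46,3],[48,0]]
[[29,5],[30,6],[42,5],[44,0],[46,3],[48,0]]
[[29,5],[30,6],[42,5],[44,0],[46,3],[48,6],[50,0]]
[[29,17],[38,6],[42,5],[44,0],[46,3],[48,6],[50,0]]
[[15,5],[26,0],[29,17],[38,6],[42,5],[44,0],[46,3],[48,6],[50,0]]
[[15,6],[29,17],[38,6],[42,5],[44,0],[46,3],[48,6],[50,0]]
[[15,6],[29,17],[38,6],[42,5],[44,0],[46,3],[48,16],[49,6],[50,0]]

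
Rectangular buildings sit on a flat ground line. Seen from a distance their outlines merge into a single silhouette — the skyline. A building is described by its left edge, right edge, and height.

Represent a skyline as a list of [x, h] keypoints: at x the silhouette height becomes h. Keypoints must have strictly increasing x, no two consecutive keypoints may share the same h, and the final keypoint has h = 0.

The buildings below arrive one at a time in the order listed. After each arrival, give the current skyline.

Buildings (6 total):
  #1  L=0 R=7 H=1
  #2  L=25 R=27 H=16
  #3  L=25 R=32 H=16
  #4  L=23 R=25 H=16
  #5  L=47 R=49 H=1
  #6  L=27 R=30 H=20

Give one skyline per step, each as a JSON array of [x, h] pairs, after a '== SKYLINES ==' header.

== SKYLINES ==
[[0,1],[7,0]]
[[0,1],[7,0],[25,16],[27,0]]
[[0,1],[7,0],[25,16],[32,0]]
[[0,1],[7,0],[23,16],[32,0]]
[[0,1],[7,0],[23,16],[32,0],[47,1],[49,0]]
[[0,1],[7,0],[23,16],[27,20],[30,16],[32,0],[47,1],[49,0]]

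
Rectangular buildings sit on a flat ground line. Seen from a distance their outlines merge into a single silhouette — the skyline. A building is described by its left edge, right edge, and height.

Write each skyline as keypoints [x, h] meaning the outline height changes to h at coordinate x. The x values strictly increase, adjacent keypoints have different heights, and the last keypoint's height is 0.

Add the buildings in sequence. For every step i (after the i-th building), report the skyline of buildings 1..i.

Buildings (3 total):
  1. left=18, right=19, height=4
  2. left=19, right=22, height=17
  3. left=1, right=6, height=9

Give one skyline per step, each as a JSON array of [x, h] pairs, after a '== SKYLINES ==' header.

== SKYLINES ==
[[18,4],[19,0]]
[[18,4],[19,17],[22,0]]
[[1,9],[6,0],[18,4],[19,17],[22,0]]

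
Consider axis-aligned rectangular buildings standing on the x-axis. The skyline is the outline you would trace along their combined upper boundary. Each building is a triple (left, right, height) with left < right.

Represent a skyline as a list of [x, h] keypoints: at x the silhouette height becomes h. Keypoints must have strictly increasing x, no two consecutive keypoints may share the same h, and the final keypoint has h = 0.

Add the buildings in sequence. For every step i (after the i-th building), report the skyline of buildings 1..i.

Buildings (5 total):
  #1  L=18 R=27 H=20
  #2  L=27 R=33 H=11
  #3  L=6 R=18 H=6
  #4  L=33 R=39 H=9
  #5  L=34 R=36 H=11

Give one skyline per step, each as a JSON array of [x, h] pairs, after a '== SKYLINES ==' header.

== SKYLINES ==
[[18,20],[27,0]]
[[18,20],[27,11],[33,0]]
[[6,6],[18,20],[27,11],[33,0]]
[[6,6],[18,20],[27,11],[33,9],[39,0]]
[[6,6],[18,20],[27,11],[33,9],[34,11],[36,9],[39,0]]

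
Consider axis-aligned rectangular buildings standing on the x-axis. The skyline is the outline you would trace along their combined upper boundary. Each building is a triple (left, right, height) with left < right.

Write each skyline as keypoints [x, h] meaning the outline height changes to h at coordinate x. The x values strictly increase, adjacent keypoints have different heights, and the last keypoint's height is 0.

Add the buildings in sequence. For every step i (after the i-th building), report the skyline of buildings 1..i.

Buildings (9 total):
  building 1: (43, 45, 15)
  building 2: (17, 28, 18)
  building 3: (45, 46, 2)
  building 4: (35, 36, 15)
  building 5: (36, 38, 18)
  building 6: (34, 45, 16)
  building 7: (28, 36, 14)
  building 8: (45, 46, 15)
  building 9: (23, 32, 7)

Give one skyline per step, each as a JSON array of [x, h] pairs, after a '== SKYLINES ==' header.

== SKYLINES ==
[[43,15],[45,0]]
[[17,18],[28,0],[43,15],[45,0]]
[[17,18],[28,0],[43,15],[45,2],[46,0]]
[[17,18],[28,0],[35,15],[36,0],[43,15],[45,2],[46,0]]
[[17,18],[28,0],[35,15],[36,18],[38,0],[43,15],[45,2],[46,0]]
[[17,18],[28,0],[34,16],[36,18],[38,16],[45,2],[46,0]]
[[17,18],[28,14],[34,16],[36,18],[38,16],[45,2],[46,0]]
[[17,18],[28,14],[34,16],[36,18],[38,16],[45,15],[46,0]]
[[17,18],[28,14],[34,16],[36,18],[38,16],[45,15],[46,0]]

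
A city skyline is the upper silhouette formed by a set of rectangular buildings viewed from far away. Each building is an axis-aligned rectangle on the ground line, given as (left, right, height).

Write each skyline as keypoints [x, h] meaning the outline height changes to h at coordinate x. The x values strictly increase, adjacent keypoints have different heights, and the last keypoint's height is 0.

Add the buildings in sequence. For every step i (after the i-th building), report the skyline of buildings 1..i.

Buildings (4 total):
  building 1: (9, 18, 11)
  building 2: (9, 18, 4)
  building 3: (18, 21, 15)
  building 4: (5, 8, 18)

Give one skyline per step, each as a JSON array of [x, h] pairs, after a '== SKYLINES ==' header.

== SKYLINES ==
[[9,11],[18,0]]
[[9,11],[18,0]]
[[9,11],[18,15],[21,0]]
[[5,18],[8,0],[9,11],[18,15],[21,0]]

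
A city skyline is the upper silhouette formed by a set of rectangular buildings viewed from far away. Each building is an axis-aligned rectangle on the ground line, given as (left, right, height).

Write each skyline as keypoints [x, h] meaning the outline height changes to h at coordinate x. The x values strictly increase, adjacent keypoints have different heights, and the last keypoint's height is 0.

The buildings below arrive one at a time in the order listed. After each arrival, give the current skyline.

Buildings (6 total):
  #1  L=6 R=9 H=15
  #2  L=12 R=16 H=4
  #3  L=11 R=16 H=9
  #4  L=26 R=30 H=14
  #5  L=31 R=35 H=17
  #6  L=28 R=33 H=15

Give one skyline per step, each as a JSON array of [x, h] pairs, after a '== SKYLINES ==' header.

== SKYLINES ==
[[6,15],[9,0]]
[[6,15],[9,0],[12,4],[16,0]]
[[6,15],[9,0],[11,9],[16,0]]
[[6,15],[9,0],[11,9],[16,0],[26,14],[30,0]]
[[6,15],[9,0],[11,9],[16,0],[26,14],[30,0],[31,17],[35,0]]
[[6,15],[9,0],[11,9],[16,0],[26,14],[28,15],[31,17],[35,0]]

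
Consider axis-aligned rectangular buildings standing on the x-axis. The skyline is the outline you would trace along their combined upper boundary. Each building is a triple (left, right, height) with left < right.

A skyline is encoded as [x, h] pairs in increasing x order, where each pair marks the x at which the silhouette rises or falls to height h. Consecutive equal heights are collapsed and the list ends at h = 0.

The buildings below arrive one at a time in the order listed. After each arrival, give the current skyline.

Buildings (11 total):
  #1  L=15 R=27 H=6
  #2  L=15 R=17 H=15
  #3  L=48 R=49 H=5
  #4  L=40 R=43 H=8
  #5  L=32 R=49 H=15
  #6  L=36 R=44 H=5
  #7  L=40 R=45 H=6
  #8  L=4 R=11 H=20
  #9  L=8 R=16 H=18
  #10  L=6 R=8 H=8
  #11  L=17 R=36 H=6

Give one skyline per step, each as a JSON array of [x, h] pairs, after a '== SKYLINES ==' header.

== SKYLINES ==
[[15,6],[27,0]]
[[15,15],[17,6],[27,0]]
[[15,15],[17,6],[27,0],[48,5],[49,0]]
[[15,15],[17,6],[27,0],[40,8],[43,0],[48,5],[49,0]]
[[15,15],[17,6],[27,0],[32,15],[49,0]]
[[15,15],[17,6],[27,0],[32,15],[49,0]]
[[15,15],[17,6],[27,0],[32,15],[49,0]]
[[4,20],[11,0],[15,15],[17,6],[27,0],[32,15],[49,0]]
[[4,20],[11,18],[16,15],[17,6],[27,0],[32,15],[49,0]]
[[4,20],[11,18],[16,15],[17,6],[27,0],[32,15],[49,0]]
[[4,20],[11,18],[16,15],[17,6],[32,15],[49,0]]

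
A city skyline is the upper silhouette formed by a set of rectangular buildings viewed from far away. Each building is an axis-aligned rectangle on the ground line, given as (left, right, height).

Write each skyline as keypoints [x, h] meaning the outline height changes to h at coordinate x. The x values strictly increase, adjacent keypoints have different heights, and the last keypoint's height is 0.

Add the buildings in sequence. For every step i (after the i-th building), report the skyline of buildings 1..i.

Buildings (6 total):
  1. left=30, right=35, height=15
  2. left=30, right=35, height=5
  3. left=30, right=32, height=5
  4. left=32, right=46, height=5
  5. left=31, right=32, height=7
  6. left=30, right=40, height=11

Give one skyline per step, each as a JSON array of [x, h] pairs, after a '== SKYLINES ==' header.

== SKYLINES ==
[[30,15],[35,0]]
[[30,15],[35,0]]
[[30,15],[35,0]]
[[30,15],[35,5],[46,0]]
[[30,15],[35,5],[46,0]]
[[30,15],[35,11],[40,5],[46,0]]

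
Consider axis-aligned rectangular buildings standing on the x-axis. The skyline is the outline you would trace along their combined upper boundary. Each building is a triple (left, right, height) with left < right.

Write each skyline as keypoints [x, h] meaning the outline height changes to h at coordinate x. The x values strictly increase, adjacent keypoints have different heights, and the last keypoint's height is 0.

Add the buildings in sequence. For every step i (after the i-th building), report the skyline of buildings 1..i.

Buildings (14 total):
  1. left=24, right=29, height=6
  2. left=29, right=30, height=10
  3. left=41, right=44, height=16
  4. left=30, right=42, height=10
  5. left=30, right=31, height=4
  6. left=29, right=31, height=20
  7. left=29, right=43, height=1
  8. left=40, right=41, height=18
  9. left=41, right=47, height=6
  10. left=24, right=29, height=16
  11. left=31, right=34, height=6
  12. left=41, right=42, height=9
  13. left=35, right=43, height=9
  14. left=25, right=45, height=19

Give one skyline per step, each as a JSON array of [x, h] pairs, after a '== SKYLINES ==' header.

== SKYLINES ==
[[24,6],[29,0]]
[[24,6],[29,10],[30,0]]
[[24,6],[29,10],[30,0],[41,16],[44,0]]
[[24,6],[29,10],[41,16],[44,0]]
[[24,6],[29,10],[41,16],[44,0]]
[[24,6],[29,20],[31,10],[41,16],[44,0]]
[[24,6],[29,20],[31,10],[41,16],[44,0]]
[[24,6],[29,20],[31,10],[40,18],[41,16],[44,0]]
[[24,6],[29,20],[31,10],[40,18],[41,16],[44,6],[47,0]]
[[24,16],[29,20],[31,10],[40,18],[41,16],[44,6],[47,0]]
[[24,16],[29,20],[31,10],[40,18],[41,16],[44,6],[47,0]]
[[24,16],[29,20],[31,10],[40,18],[41,16],[44,6],[47,0]]
[[24,16],[29,20],[31,10],[40,18],[41,16],[44,6],[47,0]]
[[24,16],[25,19],[29,20],[31,19],[45,6],[47,0]]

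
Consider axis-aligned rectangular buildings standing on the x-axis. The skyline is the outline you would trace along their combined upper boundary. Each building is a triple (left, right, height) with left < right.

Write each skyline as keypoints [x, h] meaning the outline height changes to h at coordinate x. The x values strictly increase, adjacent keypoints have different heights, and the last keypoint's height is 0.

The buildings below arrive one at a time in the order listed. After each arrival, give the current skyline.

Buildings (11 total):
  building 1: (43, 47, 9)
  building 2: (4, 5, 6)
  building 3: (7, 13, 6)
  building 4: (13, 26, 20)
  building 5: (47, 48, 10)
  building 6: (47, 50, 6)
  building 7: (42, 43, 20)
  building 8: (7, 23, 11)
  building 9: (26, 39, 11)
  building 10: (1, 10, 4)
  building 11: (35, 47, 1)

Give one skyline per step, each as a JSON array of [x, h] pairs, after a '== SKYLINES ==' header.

== SKYLINES ==
[[43,9],[47,0]]
[[4,6],[5,0],[43,9],[47,0]]
[[4,6],[5,0],[7,6],[13,0],[43,9],[47,0]]
[[4,6],[5,0],[7,6],[13,20],[26,0],[43,9],[47,0]]
[[4,6],[5,0],[7,6],[13,20],[26,0],[43,9],[47,10],[48,0]]
[[4,6],[5,0],[7,6],[13,20],[26,0],[43,9],[47,10],[48,6],[50,0]]
[[4,6],[5,0],[7,6],[13,20],[26,0],[42,20],[43,9],[47,10],[48,6],[50,0]]
[[4,6],[5,0],[7,11],[13,20],[26,0],[42,20],[43,9],[47,10],[48,6],[50,0]]
[[4,6],[5,0],[7,11],[13,20],[26,11],[39,0],[42,20],[43,9],[47,10],[48,6],[50,0]]
[[1,4],[4,6],[5,4],[7,11],[13,20],[26,11],[39,0],[42,20],[43,9],[47,10],[48,6],[50,0]]
[[1,4],[4,6],[5,4],[7,11],[13,20],[26,11],[39,1],[42,20],[43,9],[47,10],[48,6],[50,0]]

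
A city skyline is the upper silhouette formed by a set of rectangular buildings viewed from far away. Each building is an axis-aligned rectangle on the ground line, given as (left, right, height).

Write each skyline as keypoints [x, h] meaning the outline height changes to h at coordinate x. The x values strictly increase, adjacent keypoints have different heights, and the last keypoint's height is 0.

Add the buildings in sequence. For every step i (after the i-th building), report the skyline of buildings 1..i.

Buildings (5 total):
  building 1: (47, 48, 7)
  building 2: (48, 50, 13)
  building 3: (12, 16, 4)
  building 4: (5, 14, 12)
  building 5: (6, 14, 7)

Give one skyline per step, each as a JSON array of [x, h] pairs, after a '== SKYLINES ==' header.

== SKYLINES ==
[[47,7],[48,0]]
[[47,7],[48,13],[50,0]]
[[12,4],[16,0],[47,7],[48,13],[50,0]]
[[5,12],[14,4],[16,0],[47,7],[48,13],[50,0]]
[[5,12],[14,4],[16,0],[47,7],[48,13],[50,0]]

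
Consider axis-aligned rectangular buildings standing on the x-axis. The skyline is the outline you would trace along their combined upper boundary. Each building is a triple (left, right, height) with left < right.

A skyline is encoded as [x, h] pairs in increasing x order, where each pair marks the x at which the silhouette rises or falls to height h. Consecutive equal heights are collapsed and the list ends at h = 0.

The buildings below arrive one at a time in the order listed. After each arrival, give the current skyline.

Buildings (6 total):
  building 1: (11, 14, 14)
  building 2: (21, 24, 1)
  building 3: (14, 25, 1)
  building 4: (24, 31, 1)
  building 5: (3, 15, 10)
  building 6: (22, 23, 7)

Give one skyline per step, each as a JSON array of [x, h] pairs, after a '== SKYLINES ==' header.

== SKYLINES ==
[[11,14],[14,0]]
[[11,14],[14,0],[21,1],[24,0]]
[[11,14],[14,1],[25,0]]
[[11,14],[14,1],[31,0]]
[[3,10],[11,14],[14,10],[15,1],[31,0]]
[[3,10],[11,14],[14,10],[15,1],[22,7],[23,1],[31,0]]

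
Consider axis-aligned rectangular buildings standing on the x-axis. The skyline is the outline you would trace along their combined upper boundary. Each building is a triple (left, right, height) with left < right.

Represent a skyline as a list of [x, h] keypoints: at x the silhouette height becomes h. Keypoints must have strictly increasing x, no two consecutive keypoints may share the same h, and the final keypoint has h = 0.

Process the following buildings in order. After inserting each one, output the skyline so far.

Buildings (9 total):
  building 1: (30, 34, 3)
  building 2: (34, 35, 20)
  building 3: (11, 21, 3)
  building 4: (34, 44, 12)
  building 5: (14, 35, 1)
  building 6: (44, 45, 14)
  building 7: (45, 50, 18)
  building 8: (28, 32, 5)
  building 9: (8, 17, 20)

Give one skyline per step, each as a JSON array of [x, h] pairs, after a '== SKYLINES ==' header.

== SKYLINES ==
[[30,3],[34,0]]
[[30,3],[34,20],[35,0]]
[[11,3],[21,0],[30,3],[34,20],[35,0]]
[[11,3],[21,0],[30,3],[34,20],[35,12],[44,0]]
[[11,3],[21,1],[30,3],[34,20],[35,12],[44,0]]
[[11,3],[21,1],[30,3],[34,20],[35,12],[44,14],[45,0]]
[[11,3],[21,1],[30,3],[34,20],[35,12],[44,14],[45,18],[50,0]]
[[11,3],[21,1],[28,5],[32,3],[34,20],[35,12],[44,14],[45,18],[50,0]]
[[8,20],[17,3],[21,1],[28,5],[32,3],[34,20],[35,12],[44,14],[45,18],[50,0]]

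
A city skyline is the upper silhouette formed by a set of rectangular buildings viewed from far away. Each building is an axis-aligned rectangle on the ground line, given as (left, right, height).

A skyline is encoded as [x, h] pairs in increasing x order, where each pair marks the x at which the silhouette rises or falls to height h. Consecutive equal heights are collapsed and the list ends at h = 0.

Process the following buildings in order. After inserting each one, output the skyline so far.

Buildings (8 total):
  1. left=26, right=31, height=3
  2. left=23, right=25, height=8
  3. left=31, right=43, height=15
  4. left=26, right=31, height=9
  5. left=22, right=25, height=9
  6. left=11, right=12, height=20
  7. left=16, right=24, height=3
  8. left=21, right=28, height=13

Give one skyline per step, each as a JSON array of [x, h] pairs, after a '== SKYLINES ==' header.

== SKYLINES ==
[[26,3],[31,0]]
[[23,8],[25,0],[26,3],[31,0]]
[[23,8],[25,0],[26,3],[31,15],[43,0]]
[[23,8],[25,0],[26,9],[31,15],[43,0]]
[[22,9],[25,0],[26,9],[31,15],[43,0]]
[[11,20],[12,0],[22,9],[25,0],[26,9],[31,15],[43,0]]
[[11,20],[12,0],[16,3],[22,9],[25,0],[26,9],[31,15],[43,0]]
[[11,20],[12,0],[16,3],[21,13],[28,9],[31,15],[43,0]]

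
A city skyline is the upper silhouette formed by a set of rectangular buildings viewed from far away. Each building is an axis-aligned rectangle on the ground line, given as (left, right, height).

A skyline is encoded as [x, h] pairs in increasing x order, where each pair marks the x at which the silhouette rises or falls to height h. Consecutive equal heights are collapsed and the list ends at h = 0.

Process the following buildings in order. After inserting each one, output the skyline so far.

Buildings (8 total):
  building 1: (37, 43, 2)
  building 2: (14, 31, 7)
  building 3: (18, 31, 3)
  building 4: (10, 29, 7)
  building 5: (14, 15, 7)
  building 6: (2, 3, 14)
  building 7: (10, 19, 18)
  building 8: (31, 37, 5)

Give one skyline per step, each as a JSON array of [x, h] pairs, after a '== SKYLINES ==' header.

== SKYLINES ==
[[37,2],[43,0]]
[[14,7],[31,0],[37,2],[43,0]]
[[14,7],[31,0],[37,2],[43,0]]
[[10,7],[31,0],[37,2],[43,0]]
[[10,7],[31,0],[37,2],[43,0]]
[[2,14],[3,0],[10,7],[31,0],[37,2],[43,0]]
[[2,14],[3,0],[10,18],[19,7],[31,0],[37,2],[43,0]]
[[2,14],[3,0],[10,18],[19,7],[31,5],[37,2],[43,0]]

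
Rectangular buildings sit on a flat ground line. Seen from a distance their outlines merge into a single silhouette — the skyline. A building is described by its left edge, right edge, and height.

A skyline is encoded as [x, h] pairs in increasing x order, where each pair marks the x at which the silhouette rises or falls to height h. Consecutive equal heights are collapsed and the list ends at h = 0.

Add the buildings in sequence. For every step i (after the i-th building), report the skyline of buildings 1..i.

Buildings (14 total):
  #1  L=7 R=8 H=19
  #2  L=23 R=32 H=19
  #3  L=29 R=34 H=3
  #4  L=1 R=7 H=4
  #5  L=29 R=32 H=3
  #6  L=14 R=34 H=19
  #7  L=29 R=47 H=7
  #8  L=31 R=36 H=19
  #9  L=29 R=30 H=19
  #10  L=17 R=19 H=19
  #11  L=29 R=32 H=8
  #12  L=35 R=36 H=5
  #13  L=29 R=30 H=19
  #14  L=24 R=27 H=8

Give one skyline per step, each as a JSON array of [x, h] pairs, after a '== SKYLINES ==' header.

== SKYLINES ==
[[7,19],[8,0]]
[[7,19],[8,0],[23,19],[32,0]]
[[7,19],[8,0],[23,19],[32,3],[34,0]]
[[1,4],[7,19],[8,0],[23,19],[32,3],[34,0]]
[[1,4],[7,19],[8,0],[23,19],[32,3],[34,0]]
[[1,4],[7,19],[8,0],[14,19],[34,0]]
[[1,4],[7,19],[8,0],[14,19],[34,7],[47,0]]
[[1,4],[7,19],[8,0],[14,19],[36,7],[47,0]]
[[1,4],[7,19],[8,0],[14,19],[36,7],[47,0]]
[[1,4],[7,19],[8,0],[14,19],[36,7],[47,0]]
[[1,4],[7,19],[8,0],[14,19],[36,7],[47,0]]
[[1,4],[7,19],[8,0],[14,19],[36,7],[47,0]]
[[1,4],[7,19],[8,0],[14,19],[36,7],[47,0]]
[[1,4],[7,19],[8,0],[14,19],[36,7],[47,0]]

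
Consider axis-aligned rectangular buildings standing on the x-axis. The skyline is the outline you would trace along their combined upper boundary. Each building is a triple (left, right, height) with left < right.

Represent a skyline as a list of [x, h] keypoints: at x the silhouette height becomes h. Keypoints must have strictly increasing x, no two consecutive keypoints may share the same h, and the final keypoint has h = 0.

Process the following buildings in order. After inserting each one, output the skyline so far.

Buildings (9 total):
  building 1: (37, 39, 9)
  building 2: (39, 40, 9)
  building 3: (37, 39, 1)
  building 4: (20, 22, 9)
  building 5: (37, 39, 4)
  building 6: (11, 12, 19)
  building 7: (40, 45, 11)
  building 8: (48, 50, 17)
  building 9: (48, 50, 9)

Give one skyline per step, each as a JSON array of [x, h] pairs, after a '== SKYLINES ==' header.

== SKYLINES ==
[[37,9],[39,0]]
[[37,9],[40,0]]
[[37,9],[40,0]]
[[20,9],[22,0],[37,9],[40,0]]
[[20,9],[22,0],[37,9],[40,0]]
[[11,19],[12,0],[20,9],[22,0],[37,9],[40,0]]
[[11,19],[12,0],[20,9],[22,0],[37,9],[40,11],[45,0]]
[[11,19],[12,0],[20,9],[22,0],[37,9],[40,11],[45,0],[48,17],[50,0]]
[[11,19],[12,0],[20,9],[22,0],[37,9],[40,11],[45,0],[48,17],[50,0]]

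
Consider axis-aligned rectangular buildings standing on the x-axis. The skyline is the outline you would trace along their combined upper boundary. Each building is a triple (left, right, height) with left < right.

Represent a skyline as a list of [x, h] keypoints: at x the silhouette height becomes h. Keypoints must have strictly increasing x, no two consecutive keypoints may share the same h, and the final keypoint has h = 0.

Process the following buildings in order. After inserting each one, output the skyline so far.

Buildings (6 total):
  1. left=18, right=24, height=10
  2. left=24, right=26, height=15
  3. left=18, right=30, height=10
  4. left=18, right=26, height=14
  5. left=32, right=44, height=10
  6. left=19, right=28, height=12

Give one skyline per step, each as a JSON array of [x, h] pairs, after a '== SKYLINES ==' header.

== SKYLINES ==
[[18,10],[24,0]]
[[18,10],[24,15],[26,0]]
[[18,10],[24,15],[26,10],[30,0]]
[[18,14],[24,15],[26,10],[30,0]]
[[18,14],[24,15],[26,10],[30,0],[32,10],[44,0]]
[[18,14],[24,15],[26,12],[28,10],[30,0],[32,10],[44,0]]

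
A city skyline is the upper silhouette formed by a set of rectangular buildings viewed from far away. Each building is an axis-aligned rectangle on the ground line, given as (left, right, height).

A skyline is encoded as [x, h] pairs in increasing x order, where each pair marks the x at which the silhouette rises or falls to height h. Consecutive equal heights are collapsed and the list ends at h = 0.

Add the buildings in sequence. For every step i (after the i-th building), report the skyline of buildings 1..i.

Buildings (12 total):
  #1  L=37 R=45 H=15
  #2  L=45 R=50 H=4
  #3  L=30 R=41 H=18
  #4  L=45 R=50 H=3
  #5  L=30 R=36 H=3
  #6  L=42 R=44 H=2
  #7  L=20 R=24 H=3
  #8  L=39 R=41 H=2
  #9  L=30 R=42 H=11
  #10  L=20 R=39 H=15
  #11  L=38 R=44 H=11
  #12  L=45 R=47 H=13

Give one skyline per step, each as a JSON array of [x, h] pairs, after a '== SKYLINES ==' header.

== SKYLINES ==
[[37,15],[45,0]]
[[37,15],[45,4],[50,0]]
[[30,18],[41,15],[45,4],[50,0]]
[[30,18],[41,15],[45,4],[50,0]]
[[30,18],[41,15],[45,4],[50,0]]
[[30,18],[41,15],[45,4],[50,0]]
[[20,3],[24,0],[30,18],[41,15],[45,4],[50,0]]
[[20,3],[24,0],[30,18],[41,15],[45,4],[50,0]]
[[20,3],[24,0],[30,18],[41,15],[45,4],[50,0]]
[[20,15],[30,18],[41,15],[45,4],[50,0]]
[[20,15],[30,18],[41,15],[45,4],[50,0]]
[[20,15],[30,18],[41,15],[45,13],[47,4],[50,0]]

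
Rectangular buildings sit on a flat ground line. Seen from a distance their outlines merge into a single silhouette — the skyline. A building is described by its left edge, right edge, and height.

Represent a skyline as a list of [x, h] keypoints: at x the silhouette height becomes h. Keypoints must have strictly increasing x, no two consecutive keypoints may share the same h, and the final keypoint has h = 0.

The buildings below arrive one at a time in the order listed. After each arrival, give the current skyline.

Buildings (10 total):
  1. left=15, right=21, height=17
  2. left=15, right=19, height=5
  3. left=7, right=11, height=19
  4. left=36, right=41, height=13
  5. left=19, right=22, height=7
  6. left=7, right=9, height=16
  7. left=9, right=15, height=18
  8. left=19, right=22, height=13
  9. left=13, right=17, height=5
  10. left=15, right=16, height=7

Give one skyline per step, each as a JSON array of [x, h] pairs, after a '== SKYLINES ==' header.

== SKYLINES ==
[[15,17],[21,0]]
[[15,17],[21,0]]
[[7,19],[11,0],[15,17],[21,0]]
[[7,19],[11,0],[15,17],[21,0],[36,13],[41,0]]
[[7,19],[11,0],[15,17],[21,7],[22,0],[36,13],[41,0]]
[[7,19],[11,0],[15,17],[21,7],[22,0],[36,13],[41,0]]
[[7,19],[11,18],[15,17],[21,7],[22,0],[36,13],[41,0]]
[[7,19],[11,18],[15,17],[21,13],[22,0],[36,13],[41,0]]
[[7,19],[11,18],[15,17],[21,13],[22,0],[36,13],[41,0]]
[[7,19],[11,18],[15,17],[21,13],[22,0],[36,13],[41,0]]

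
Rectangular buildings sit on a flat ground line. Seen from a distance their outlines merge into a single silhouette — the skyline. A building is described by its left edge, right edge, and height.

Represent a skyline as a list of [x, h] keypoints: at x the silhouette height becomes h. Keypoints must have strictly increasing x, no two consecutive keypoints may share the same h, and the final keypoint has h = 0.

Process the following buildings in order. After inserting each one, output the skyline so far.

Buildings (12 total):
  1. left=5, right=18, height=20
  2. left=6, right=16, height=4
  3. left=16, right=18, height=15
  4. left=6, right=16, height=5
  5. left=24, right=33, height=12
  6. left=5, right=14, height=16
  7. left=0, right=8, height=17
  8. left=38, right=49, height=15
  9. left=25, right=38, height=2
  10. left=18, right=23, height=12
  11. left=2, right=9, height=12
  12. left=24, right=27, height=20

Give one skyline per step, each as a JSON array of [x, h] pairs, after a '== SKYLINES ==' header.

== SKYLINES ==
[[5,20],[18,0]]
[[5,20],[18,0]]
[[5,20],[18,0]]
[[5,20],[18,0]]
[[5,20],[18,0],[24,12],[33,0]]
[[5,20],[18,0],[24,12],[33,0]]
[[0,17],[5,20],[18,0],[24,12],[33,0]]
[[0,17],[5,20],[18,0],[24,12],[33,0],[38,15],[49,0]]
[[0,17],[5,20],[18,0],[24,12],[33,2],[38,15],[49,0]]
[[0,17],[5,20],[18,12],[23,0],[24,12],[33,2],[38,15],[49,0]]
[[0,17],[5,20],[18,12],[23,0],[24,12],[33,2],[38,15],[49,0]]
[[0,17],[5,20],[18,12],[23,0],[24,20],[27,12],[33,2],[38,15],[49,0]]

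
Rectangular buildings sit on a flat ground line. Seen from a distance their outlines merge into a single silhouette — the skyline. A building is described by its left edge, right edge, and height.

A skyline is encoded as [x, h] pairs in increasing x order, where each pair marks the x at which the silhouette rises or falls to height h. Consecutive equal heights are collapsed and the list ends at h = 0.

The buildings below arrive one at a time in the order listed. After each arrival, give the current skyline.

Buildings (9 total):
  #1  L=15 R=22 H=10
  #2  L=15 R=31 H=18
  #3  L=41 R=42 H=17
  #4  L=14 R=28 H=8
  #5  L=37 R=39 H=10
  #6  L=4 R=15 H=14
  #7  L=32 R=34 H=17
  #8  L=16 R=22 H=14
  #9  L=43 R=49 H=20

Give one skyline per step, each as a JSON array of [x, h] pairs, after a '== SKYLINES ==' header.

== SKYLINES ==
[[15,10],[22,0]]
[[15,18],[31,0]]
[[15,18],[31,0],[41,17],[42,0]]
[[14,8],[15,18],[31,0],[41,17],[42,0]]
[[14,8],[15,18],[31,0],[37,10],[39,0],[41,17],[42,0]]
[[4,14],[15,18],[31,0],[37,10],[39,0],[41,17],[42,0]]
[[4,14],[15,18],[31,0],[32,17],[34,0],[37,10],[39,0],[41,17],[42,0]]
[[4,14],[15,18],[31,0],[32,17],[34,0],[37,10],[39,0],[41,17],[42,0]]
[[4,14],[15,18],[31,0],[32,17],[34,0],[37,10],[39,0],[41,17],[42,0],[43,20],[49,0]]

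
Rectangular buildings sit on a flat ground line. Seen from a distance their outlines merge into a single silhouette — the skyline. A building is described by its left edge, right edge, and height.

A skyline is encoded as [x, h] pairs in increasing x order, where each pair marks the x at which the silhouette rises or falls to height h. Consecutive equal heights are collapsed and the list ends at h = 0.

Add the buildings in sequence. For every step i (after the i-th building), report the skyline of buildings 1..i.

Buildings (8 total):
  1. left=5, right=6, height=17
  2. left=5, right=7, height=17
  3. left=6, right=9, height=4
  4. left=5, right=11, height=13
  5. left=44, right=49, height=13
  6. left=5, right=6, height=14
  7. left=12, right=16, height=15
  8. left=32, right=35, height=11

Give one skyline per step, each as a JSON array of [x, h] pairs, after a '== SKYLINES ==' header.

== SKYLINES ==
[[5,17],[6,0]]
[[5,17],[7,0]]
[[5,17],[7,4],[9,0]]
[[5,17],[7,13],[11,0]]
[[5,17],[7,13],[11,0],[44,13],[49,0]]
[[5,17],[7,13],[11,0],[44,13],[49,0]]
[[5,17],[7,13],[11,0],[12,15],[16,0],[44,13],[49,0]]
[[5,17],[7,13],[11,0],[12,15],[16,0],[32,11],[35,0],[44,13],[49,0]]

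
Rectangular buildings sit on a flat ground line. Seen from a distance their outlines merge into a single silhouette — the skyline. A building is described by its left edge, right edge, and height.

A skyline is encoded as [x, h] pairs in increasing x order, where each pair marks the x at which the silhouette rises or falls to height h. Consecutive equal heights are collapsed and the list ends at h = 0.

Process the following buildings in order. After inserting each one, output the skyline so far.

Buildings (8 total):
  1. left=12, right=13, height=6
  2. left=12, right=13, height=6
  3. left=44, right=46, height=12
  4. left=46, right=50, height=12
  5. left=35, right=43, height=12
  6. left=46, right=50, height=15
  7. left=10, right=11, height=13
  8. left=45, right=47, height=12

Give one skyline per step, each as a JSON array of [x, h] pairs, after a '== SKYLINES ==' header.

== SKYLINES ==
[[12,6],[13,0]]
[[12,6],[13,0]]
[[12,6],[13,0],[44,12],[46,0]]
[[12,6],[13,0],[44,12],[50,0]]
[[12,6],[13,0],[35,12],[43,0],[44,12],[50,0]]
[[12,6],[13,0],[35,12],[43,0],[44,12],[46,15],[50,0]]
[[10,13],[11,0],[12,6],[13,0],[35,12],[43,0],[44,12],[46,15],[50,0]]
[[10,13],[11,0],[12,6],[13,0],[35,12],[43,0],[44,12],[46,15],[50,0]]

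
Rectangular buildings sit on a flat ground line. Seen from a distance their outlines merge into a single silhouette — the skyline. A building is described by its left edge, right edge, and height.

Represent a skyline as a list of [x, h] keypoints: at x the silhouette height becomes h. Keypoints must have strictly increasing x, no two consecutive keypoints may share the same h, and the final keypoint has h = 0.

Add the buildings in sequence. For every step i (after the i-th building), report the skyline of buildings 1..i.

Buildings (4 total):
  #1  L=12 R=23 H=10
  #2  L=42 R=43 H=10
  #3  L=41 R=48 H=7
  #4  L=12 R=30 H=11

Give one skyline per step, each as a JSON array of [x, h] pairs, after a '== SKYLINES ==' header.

== SKYLINES ==
[[12,10],[23,0]]
[[12,10],[23,0],[42,10],[43,0]]
[[12,10],[23,0],[41,7],[42,10],[43,7],[48,0]]
[[12,11],[30,0],[41,7],[42,10],[43,7],[48,0]]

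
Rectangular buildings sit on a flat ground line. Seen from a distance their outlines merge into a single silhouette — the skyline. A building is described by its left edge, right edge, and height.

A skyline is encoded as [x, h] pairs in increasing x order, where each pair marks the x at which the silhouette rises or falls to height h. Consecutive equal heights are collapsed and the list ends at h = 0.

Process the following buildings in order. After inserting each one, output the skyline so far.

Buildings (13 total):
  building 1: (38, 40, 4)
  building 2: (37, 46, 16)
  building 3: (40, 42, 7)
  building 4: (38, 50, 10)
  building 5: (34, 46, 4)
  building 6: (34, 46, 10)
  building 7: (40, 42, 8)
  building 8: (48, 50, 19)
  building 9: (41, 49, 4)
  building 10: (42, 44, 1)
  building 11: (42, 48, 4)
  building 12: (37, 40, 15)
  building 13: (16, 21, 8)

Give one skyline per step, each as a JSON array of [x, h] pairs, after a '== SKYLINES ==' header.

== SKYLINES ==
[[38,4],[40,0]]
[[37,16],[46,0]]
[[37,16],[46,0]]
[[37,16],[46,10],[50,0]]
[[34,4],[37,16],[46,10],[50,0]]
[[34,10],[37,16],[46,10],[50,0]]
[[34,10],[37,16],[46,10],[50,0]]
[[34,10],[37,16],[46,10],[48,19],[50,0]]
[[34,10],[37,16],[46,10],[48,19],[50,0]]
[[34,10],[37,16],[46,10],[48,19],[50,0]]
[[34,10],[37,16],[46,10],[48,19],[50,0]]
[[34,10],[37,16],[46,10],[48,19],[50,0]]
[[16,8],[21,0],[34,10],[37,16],[46,10],[48,19],[50,0]]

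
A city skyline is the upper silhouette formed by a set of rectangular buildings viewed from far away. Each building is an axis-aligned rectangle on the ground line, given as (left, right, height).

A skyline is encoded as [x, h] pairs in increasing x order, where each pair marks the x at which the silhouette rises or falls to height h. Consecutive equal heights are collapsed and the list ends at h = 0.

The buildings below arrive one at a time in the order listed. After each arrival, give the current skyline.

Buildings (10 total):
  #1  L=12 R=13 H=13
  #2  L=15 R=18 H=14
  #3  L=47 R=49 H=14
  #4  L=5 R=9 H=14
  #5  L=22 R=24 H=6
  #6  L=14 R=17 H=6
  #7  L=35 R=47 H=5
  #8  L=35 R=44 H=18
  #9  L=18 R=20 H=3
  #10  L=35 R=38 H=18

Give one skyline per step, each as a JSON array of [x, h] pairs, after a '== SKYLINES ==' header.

== SKYLINES ==
[[12,13],[13,0]]
[[12,13],[13,0],[15,14],[18,0]]
[[12,13],[13,0],[15,14],[18,0],[47,14],[49,0]]
[[5,14],[9,0],[12,13],[13,0],[15,14],[18,0],[47,14],[49,0]]
[[5,14],[9,0],[12,13],[13,0],[15,14],[18,0],[22,6],[24,0],[47,14],[49,0]]
[[5,14],[9,0],[12,13],[13,0],[14,6],[15,14],[18,0],[22,6],[24,0],[47,14],[49,0]]
[[5,14],[9,0],[12,13],[13,0],[14,6],[15,14],[18,0],[22,6],[24,0],[35,5],[47,14],[49,0]]
[[5,14],[9,0],[12,13],[13,0],[14,6],[15,14],[18,0],[22,6],[24,0],[35,18],[44,5],[47,14],[49,0]]
[[5,14],[9,0],[12,13],[13,0],[14,6],[15,14],[18,3],[20,0],[22,6],[24,0],[35,18],[44,5],[47,14],[49,0]]
[[5,14],[9,0],[12,13],[13,0],[14,6],[15,14],[18,3],[20,0],[22,6],[24,0],[35,18],[44,5],[47,14],[49,0]]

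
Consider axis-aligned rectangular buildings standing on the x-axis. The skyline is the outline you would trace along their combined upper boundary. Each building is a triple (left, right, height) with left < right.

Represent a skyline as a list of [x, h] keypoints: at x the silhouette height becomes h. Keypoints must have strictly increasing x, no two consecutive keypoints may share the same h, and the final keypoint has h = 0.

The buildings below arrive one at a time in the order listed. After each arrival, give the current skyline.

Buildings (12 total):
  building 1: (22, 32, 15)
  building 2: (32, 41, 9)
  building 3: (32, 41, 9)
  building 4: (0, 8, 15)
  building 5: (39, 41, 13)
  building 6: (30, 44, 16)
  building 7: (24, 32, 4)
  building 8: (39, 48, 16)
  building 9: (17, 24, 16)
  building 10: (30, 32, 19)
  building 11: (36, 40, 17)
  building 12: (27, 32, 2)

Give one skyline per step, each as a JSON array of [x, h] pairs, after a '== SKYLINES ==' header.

== SKYLINES ==
[[22,15],[32,0]]
[[22,15],[32,9],[41,0]]
[[22,15],[32,9],[41,0]]
[[0,15],[8,0],[22,15],[32,9],[41,0]]
[[0,15],[8,0],[22,15],[32,9],[39,13],[41,0]]
[[0,15],[8,0],[22,15],[30,16],[44,0]]
[[0,15],[8,0],[22,15],[30,16],[44,0]]
[[0,15],[8,0],[22,15],[30,16],[48,0]]
[[0,15],[8,0],[17,16],[24,15],[30,16],[48,0]]
[[0,15],[8,0],[17,16],[24,15],[30,19],[32,16],[48,0]]
[[0,15],[8,0],[17,16],[24,15],[30,19],[32,16],[36,17],[40,16],[48,0]]
[[0,15],[8,0],[17,16],[24,15],[30,19],[32,16],[36,17],[40,16],[48,0]]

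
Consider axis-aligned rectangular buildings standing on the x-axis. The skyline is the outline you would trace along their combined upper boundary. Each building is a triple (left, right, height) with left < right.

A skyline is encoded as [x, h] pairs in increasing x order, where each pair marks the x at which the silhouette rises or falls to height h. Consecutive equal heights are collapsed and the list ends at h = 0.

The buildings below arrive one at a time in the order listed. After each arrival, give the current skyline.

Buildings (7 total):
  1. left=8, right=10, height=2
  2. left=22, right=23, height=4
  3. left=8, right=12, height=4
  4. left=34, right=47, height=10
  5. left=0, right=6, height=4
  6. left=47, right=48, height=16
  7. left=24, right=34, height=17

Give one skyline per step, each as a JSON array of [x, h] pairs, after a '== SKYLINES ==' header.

== SKYLINES ==
[[8,2],[10,0]]
[[8,2],[10,0],[22,4],[23,0]]
[[8,4],[12,0],[22,4],[23,0]]
[[8,4],[12,0],[22,4],[23,0],[34,10],[47,0]]
[[0,4],[6,0],[8,4],[12,0],[22,4],[23,0],[34,10],[47,0]]
[[0,4],[6,0],[8,4],[12,0],[22,4],[23,0],[34,10],[47,16],[48,0]]
[[0,4],[6,0],[8,4],[12,0],[22,4],[23,0],[24,17],[34,10],[47,16],[48,0]]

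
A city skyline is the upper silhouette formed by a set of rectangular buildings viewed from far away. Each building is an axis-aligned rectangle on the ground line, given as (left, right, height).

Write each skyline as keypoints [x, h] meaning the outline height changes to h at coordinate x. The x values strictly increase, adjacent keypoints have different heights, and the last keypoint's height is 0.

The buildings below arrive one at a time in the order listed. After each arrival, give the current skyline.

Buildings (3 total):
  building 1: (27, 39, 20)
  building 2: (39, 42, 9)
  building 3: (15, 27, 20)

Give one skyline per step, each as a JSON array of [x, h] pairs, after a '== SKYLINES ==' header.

== SKYLINES ==
[[27,20],[39,0]]
[[27,20],[39,9],[42,0]]
[[15,20],[39,9],[42,0]]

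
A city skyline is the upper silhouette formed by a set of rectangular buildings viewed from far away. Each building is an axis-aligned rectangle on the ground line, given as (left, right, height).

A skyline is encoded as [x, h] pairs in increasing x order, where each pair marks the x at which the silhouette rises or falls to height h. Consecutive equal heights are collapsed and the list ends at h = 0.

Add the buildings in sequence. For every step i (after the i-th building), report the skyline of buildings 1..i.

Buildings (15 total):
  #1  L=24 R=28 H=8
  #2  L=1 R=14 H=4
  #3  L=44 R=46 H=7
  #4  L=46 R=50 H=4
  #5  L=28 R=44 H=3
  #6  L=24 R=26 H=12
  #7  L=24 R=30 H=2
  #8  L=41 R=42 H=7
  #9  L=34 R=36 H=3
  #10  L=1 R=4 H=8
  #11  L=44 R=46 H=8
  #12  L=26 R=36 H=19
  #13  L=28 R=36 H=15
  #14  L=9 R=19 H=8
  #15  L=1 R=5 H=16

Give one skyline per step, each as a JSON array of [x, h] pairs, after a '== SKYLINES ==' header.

== SKYLINES ==
[[24,8],[28,0]]
[[1,4],[14,0],[24,8],[28,0]]
[[1,4],[14,0],[24,8],[28,0],[44,7],[46,0]]
[[1,4],[14,0],[24,8],[28,0],[44,7],[46,4],[50,0]]
[[1,4],[14,0],[24,8],[28,3],[44,7],[46,4],[50,0]]
[[1,4],[14,0],[24,12],[26,8],[28,3],[44,7],[46,4],[50,0]]
[[1,4],[14,0],[24,12],[26,8],[28,3],[44,7],[46,4],[50,0]]
[[1,4],[14,0],[24,12],[26,8],[28,3],[41,7],[42,3],[44,7],[46,4],[50,0]]
[[1,4],[14,0],[24,12],[26,8],[28,3],[41,7],[42,3],[44,7],[46,4],[50,0]]
[[1,8],[4,4],[14,0],[24,12],[26,8],[28,3],[41,7],[42,3],[44,7],[46,4],[50,0]]
[[1,8],[4,4],[14,0],[24,12],[26,8],[28,3],[41,7],[42,3],[44,8],[46,4],[50,0]]
[[1,8],[4,4],[14,0],[24,12],[26,19],[36,3],[41,7],[42,3],[44,8],[46,4],[50,0]]
[[1,8],[4,4],[14,0],[24,12],[26,19],[36,3],[41,7],[42,3],[44,8],[46,4],[50,0]]
[[1,8],[4,4],[9,8],[19,0],[24,12],[26,19],[36,3],[41,7],[42,3],[44,8],[46,4],[50,0]]
[[1,16],[5,4],[9,8],[19,0],[24,12],[26,19],[36,3],[41,7],[42,3],[44,8],[46,4],[50,0]]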